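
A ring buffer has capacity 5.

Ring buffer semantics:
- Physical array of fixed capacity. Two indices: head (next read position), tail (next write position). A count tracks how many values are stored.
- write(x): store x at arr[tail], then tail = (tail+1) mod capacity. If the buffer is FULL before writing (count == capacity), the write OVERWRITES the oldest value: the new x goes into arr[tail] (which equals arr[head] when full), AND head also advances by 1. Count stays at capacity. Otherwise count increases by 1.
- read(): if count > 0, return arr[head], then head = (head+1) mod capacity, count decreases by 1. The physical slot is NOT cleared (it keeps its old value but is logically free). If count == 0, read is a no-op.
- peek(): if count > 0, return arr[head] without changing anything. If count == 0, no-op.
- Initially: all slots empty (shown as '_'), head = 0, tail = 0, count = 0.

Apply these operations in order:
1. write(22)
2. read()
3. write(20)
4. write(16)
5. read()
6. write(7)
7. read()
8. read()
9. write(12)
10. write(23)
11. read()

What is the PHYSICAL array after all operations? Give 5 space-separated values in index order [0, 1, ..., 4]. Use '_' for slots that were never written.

After op 1 (write(22)): arr=[22 _ _ _ _] head=0 tail=1 count=1
After op 2 (read()): arr=[22 _ _ _ _] head=1 tail=1 count=0
After op 3 (write(20)): arr=[22 20 _ _ _] head=1 tail=2 count=1
After op 4 (write(16)): arr=[22 20 16 _ _] head=1 tail=3 count=2
After op 5 (read()): arr=[22 20 16 _ _] head=2 tail=3 count=1
After op 6 (write(7)): arr=[22 20 16 7 _] head=2 tail=4 count=2
After op 7 (read()): arr=[22 20 16 7 _] head=3 tail=4 count=1
After op 8 (read()): arr=[22 20 16 7 _] head=4 tail=4 count=0
After op 9 (write(12)): arr=[22 20 16 7 12] head=4 tail=0 count=1
After op 10 (write(23)): arr=[23 20 16 7 12] head=4 tail=1 count=2
After op 11 (read()): arr=[23 20 16 7 12] head=0 tail=1 count=1

Answer: 23 20 16 7 12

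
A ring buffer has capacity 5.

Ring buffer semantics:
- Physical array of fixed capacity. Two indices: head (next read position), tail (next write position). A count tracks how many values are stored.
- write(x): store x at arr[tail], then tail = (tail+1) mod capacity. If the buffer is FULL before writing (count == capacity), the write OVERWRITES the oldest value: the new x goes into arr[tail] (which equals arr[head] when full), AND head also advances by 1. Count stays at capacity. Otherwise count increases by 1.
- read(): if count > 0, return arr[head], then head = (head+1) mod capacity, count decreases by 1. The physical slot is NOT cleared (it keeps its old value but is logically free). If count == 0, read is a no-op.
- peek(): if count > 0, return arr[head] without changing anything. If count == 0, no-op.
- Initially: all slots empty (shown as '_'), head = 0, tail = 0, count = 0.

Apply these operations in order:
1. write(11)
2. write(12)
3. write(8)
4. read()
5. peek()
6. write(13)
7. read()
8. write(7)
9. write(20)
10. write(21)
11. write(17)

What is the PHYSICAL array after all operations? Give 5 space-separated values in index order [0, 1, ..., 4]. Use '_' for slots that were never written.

After op 1 (write(11)): arr=[11 _ _ _ _] head=0 tail=1 count=1
After op 2 (write(12)): arr=[11 12 _ _ _] head=0 tail=2 count=2
After op 3 (write(8)): arr=[11 12 8 _ _] head=0 tail=3 count=3
After op 4 (read()): arr=[11 12 8 _ _] head=1 tail=3 count=2
After op 5 (peek()): arr=[11 12 8 _ _] head=1 tail=3 count=2
After op 6 (write(13)): arr=[11 12 8 13 _] head=1 tail=4 count=3
After op 7 (read()): arr=[11 12 8 13 _] head=2 tail=4 count=2
After op 8 (write(7)): arr=[11 12 8 13 7] head=2 tail=0 count=3
After op 9 (write(20)): arr=[20 12 8 13 7] head=2 tail=1 count=4
After op 10 (write(21)): arr=[20 21 8 13 7] head=2 tail=2 count=5
After op 11 (write(17)): arr=[20 21 17 13 7] head=3 tail=3 count=5

Answer: 20 21 17 13 7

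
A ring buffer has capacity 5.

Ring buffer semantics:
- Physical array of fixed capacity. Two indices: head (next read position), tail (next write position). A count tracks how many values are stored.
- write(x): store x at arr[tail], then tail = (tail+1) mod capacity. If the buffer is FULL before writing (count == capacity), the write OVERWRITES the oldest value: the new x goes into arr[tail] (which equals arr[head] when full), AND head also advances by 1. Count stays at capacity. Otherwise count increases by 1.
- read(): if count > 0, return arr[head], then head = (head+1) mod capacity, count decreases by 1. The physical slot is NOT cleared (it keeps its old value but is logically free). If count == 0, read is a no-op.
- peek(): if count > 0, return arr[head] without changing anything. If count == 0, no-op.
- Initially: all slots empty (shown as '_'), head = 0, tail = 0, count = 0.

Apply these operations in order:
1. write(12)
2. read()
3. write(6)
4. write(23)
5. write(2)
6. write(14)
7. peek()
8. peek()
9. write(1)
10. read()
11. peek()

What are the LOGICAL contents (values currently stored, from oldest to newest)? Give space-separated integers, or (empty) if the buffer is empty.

Answer: 23 2 14 1

Derivation:
After op 1 (write(12)): arr=[12 _ _ _ _] head=0 tail=1 count=1
After op 2 (read()): arr=[12 _ _ _ _] head=1 tail=1 count=0
After op 3 (write(6)): arr=[12 6 _ _ _] head=1 tail=2 count=1
After op 4 (write(23)): arr=[12 6 23 _ _] head=1 tail=3 count=2
After op 5 (write(2)): arr=[12 6 23 2 _] head=1 tail=4 count=3
After op 6 (write(14)): arr=[12 6 23 2 14] head=1 tail=0 count=4
After op 7 (peek()): arr=[12 6 23 2 14] head=1 tail=0 count=4
After op 8 (peek()): arr=[12 6 23 2 14] head=1 tail=0 count=4
After op 9 (write(1)): arr=[1 6 23 2 14] head=1 tail=1 count=5
After op 10 (read()): arr=[1 6 23 2 14] head=2 tail=1 count=4
After op 11 (peek()): arr=[1 6 23 2 14] head=2 tail=1 count=4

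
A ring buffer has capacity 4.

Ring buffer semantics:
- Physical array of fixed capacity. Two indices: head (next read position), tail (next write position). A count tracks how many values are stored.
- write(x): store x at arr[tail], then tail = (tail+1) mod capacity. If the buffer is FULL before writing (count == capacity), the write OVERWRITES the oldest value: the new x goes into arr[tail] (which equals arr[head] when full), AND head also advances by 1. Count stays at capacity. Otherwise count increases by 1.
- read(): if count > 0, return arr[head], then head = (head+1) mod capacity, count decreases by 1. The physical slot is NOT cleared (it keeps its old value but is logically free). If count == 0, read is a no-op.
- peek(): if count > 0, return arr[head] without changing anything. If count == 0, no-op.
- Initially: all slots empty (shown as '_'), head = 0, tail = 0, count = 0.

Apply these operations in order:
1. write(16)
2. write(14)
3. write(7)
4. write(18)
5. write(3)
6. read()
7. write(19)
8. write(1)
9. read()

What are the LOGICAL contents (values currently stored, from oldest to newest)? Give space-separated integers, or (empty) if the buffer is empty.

Answer: 3 19 1

Derivation:
After op 1 (write(16)): arr=[16 _ _ _] head=0 tail=1 count=1
After op 2 (write(14)): arr=[16 14 _ _] head=0 tail=2 count=2
After op 3 (write(7)): arr=[16 14 7 _] head=0 tail=3 count=3
After op 4 (write(18)): arr=[16 14 7 18] head=0 tail=0 count=4
After op 5 (write(3)): arr=[3 14 7 18] head=1 tail=1 count=4
After op 6 (read()): arr=[3 14 7 18] head=2 tail=1 count=3
After op 7 (write(19)): arr=[3 19 7 18] head=2 tail=2 count=4
After op 8 (write(1)): arr=[3 19 1 18] head=3 tail=3 count=4
After op 9 (read()): arr=[3 19 1 18] head=0 tail=3 count=3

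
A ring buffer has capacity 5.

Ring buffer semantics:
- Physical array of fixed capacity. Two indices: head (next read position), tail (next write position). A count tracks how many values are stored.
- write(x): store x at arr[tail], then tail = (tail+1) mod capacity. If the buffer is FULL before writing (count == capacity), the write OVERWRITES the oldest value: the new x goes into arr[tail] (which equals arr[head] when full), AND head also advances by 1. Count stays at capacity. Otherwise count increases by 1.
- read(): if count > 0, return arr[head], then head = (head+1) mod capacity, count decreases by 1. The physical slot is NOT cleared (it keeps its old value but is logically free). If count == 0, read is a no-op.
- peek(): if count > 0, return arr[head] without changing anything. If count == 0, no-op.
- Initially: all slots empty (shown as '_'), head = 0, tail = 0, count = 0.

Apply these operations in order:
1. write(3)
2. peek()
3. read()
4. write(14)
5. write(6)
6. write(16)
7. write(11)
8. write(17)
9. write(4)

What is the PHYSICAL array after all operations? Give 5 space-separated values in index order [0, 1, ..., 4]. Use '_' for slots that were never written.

Answer: 17 4 6 16 11

Derivation:
After op 1 (write(3)): arr=[3 _ _ _ _] head=0 tail=1 count=1
After op 2 (peek()): arr=[3 _ _ _ _] head=0 tail=1 count=1
After op 3 (read()): arr=[3 _ _ _ _] head=1 tail=1 count=0
After op 4 (write(14)): arr=[3 14 _ _ _] head=1 tail=2 count=1
After op 5 (write(6)): arr=[3 14 6 _ _] head=1 tail=3 count=2
After op 6 (write(16)): arr=[3 14 6 16 _] head=1 tail=4 count=3
After op 7 (write(11)): arr=[3 14 6 16 11] head=1 tail=0 count=4
After op 8 (write(17)): arr=[17 14 6 16 11] head=1 tail=1 count=5
After op 9 (write(4)): arr=[17 4 6 16 11] head=2 tail=2 count=5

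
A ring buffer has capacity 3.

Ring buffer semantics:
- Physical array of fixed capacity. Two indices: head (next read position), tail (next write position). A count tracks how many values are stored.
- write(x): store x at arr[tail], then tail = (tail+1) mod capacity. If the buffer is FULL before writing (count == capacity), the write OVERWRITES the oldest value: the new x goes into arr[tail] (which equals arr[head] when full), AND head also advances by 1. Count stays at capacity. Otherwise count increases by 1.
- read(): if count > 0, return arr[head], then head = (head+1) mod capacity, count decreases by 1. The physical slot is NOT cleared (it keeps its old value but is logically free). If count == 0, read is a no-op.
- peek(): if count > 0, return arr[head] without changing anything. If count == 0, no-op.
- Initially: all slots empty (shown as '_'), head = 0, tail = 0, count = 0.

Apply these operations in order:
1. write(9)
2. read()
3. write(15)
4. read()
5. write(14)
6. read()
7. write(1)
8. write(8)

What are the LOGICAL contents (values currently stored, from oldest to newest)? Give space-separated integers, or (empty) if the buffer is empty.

After op 1 (write(9)): arr=[9 _ _] head=0 tail=1 count=1
After op 2 (read()): arr=[9 _ _] head=1 tail=1 count=0
After op 3 (write(15)): arr=[9 15 _] head=1 tail=2 count=1
After op 4 (read()): arr=[9 15 _] head=2 tail=2 count=0
After op 5 (write(14)): arr=[9 15 14] head=2 tail=0 count=1
After op 6 (read()): arr=[9 15 14] head=0 tail=0 count=0
After op 7 (write(1)): arr=[1 15 14] head=0 tail=1 count=1
After op 8 (write(8)): arr=[1 8 14] head=0 tail=2 count=2

Answer: 1 8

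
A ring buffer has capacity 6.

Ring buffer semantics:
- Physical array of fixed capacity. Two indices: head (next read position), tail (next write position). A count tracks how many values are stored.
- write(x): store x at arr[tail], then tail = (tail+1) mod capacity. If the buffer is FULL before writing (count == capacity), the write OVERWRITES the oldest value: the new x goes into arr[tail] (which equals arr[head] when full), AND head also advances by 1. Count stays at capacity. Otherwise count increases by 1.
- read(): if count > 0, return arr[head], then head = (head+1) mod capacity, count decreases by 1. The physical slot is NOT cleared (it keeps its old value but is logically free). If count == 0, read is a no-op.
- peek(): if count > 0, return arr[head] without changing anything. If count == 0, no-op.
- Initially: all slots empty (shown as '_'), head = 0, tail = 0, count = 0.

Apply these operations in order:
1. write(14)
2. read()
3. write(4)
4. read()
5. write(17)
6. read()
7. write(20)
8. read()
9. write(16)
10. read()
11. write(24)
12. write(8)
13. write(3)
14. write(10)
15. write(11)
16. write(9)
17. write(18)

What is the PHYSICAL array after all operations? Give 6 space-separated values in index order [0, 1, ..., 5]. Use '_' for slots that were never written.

After op 1 (write(14)): arr=[14 _ _ _ _ _] head=0 tail=1 count=1
After op 2 (read()): arr=[14 _ _ _ _ _] head=1 tail=1 count=0
After op 3 (write(4)): arr=[14 4 _ _ _ _] head=1 tail=2 count=1
After op 4 (read()): arr=[14 4 _ _ _ _] head=2 tail=2 count=0
After op 5 (write(17)): arr=[14 4 17 _ _ _] head=2 tail=3 count=1
After op 6 (read()): arr=[14 4 17 _ _ _] head=3 tail=3 count=0
After op 7 (write(20)): arr=[14 4 17 20 _ _] head=3 tail=4 count=1
After op 8 (read()): arr=[14 4 17 20 _ _] head=4 tail=4 count=0
After op 9 (write(16)): arr=[14 4 17 20 16 _] head=4 tail=5 count=1
After op 10 (read()): arr=[14 4 17 20 16 _] head=5 tail=5 count=0
After op 11 (write(24)): arr=[14 4 17 20 16 24] head=5 tail=0 count=1
After op 12 (write(8)): arr=[8 4 17 20 16 24] head=5 tail=1 count=2
After op 13 (write(3)): arr=[8 3 17 20 16 24] head=5 tail=2 count=3
After op 14 (write(10)): arr=[8 3 10 20 16 24] head=5 tail=3 count=4
After op 15 (write(11)): arr=[8 3 10 11 16 24] head=5 tail=4 count=5
After op 16 (write(9)): arr=[8 3 10 11 9 24] head=5 tail=5 count=6
After op 17 (write(18)): arr=[8 3 10 11 9 18] head=0 tail=0 count=6

Answer: 8 3 10 11 9 18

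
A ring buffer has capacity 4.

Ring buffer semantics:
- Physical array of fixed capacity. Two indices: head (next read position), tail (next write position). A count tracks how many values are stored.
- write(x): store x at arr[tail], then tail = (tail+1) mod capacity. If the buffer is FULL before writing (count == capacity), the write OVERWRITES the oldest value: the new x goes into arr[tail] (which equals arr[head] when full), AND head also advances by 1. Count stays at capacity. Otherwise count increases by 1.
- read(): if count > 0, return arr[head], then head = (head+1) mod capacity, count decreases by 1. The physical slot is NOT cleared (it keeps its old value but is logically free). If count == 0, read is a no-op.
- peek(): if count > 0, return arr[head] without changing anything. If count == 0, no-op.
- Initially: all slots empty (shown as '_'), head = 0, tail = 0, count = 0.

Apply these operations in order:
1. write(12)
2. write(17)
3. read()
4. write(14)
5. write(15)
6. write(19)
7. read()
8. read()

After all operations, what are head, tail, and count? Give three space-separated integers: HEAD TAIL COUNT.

After op 1 (write(12)): arr=[12 _ _ _] head=0 tail=1 count=1
After op 2 (write(17)): arr=[12 17 _ _] head=0 tail=2 count=2
After op 3 (read()): arr=[12 17 _ _] head=1 tail=2 count=1
After op 4 (write(14)): arr=[12 17 14 _] head=1 tail=3 count=2
After op 5 (write(15)): arr=[12 17 14 15] head=1 tail=0 count=3
After op 6 (write(19)): arr=[19 17 14 15] head=1 tail=1 count=4
After op 7 (read()): arr=[19 17 14 15] head=2 tail=1 count=3
After op 8 (read()): arr=[19 17 14 15] head=3 tail=1 count=2

Answer: 3 1 2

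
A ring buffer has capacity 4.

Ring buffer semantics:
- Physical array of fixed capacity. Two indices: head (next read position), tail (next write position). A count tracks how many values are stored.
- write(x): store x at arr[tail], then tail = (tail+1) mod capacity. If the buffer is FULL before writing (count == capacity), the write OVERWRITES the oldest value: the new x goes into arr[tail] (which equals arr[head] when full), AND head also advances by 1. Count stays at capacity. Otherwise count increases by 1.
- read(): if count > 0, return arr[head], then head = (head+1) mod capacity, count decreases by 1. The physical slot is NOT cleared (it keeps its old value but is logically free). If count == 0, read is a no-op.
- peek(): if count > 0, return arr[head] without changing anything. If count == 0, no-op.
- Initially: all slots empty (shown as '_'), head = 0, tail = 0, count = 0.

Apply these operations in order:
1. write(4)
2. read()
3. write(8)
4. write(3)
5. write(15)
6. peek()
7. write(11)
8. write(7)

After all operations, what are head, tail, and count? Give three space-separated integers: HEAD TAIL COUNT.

Answer: 2 2 4

Derivation:
After op 1 (write(4)): arr=[4 _ _ _] head=0 tail=1 count=1
After op 2 (read()): arr=[4 _ _ _] head=1 tail=1 count=0
After op 3 (write(8)): arr=[4 8 _ _] head=1 tail=2 count=1
After op 4 (write(3)): arr=[4 8 3 _] head=1 tail=3 count=2
After op 5 (write(15)): arr=[4 8 3 15] head=1 tail=0 count=3
After op 6 (peek()): arr=[4 8 3 15] head=1 tail=0 count=3
After op 7 (write(11)): arr=[11 8 3 15] head=1 tail=1 count=4
After op 8 (write(7)): arr=[11 7 3 15] head=2 tail=2 count=4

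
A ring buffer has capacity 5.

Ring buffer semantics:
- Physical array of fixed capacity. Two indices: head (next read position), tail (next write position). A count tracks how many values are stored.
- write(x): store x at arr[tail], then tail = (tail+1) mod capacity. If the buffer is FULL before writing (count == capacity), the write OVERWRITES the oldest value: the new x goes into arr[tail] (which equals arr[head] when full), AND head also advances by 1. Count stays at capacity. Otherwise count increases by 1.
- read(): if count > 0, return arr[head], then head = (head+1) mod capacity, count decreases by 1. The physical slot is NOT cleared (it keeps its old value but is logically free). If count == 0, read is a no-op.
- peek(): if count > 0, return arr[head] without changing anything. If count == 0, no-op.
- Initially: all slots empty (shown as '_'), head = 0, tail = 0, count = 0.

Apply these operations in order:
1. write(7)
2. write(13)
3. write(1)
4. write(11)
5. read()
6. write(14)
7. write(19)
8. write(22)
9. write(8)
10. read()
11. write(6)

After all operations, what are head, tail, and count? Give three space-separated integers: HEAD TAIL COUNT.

After op 1 (write(7)): arr=[7 _ _ _ _] head=0 tail=1 count=1
After op 2 (write(13)): arr=[7 13 _ _ _] head=0 tail=2 count=2
After op 3 (write(1)): arr=[7 13 1 _ _] head=0 tail=3 count=3
After op 4 (write(11)): arr=[7 13 1 11 _] head=0 tail=4 count=4
After op 5 (read()): arr=[7 13 1 11 _] head=1 tail=4 count=3
After op 6 (write(14)): arr=[7 13 1 11 14] head=1 tail=0 count=4
After op 7 (write(19)): arr=[19 13 1 11 14] head=1 tail=1 count=5
After op 8 (write(22)): arr=[19 22 1 11 14] head=2 tail=2 count=5
After op 9 (write(8)): arr=[19 22 8 11 14] head=3 tail=3 count=5
After op 10 (read()): arr=[19 22 8 11 14] head=4 tail=3 count=4
After op 11 (write(6)): arr=[19 22 8 6 14] head=4 tail=4 count=5

Answer: 4 4 5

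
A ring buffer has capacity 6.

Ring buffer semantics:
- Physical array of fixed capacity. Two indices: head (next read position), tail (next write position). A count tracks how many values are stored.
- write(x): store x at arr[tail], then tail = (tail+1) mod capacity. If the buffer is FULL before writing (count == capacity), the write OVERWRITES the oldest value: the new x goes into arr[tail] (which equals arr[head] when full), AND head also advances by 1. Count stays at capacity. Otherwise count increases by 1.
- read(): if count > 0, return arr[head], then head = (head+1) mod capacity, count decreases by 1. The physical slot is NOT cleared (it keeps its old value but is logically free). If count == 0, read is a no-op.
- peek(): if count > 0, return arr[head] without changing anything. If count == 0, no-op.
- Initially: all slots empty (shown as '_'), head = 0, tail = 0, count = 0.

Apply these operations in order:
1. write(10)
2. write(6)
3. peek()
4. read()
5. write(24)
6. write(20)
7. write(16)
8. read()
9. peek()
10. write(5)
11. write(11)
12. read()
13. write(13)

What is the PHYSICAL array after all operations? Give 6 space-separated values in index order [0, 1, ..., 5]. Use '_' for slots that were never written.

After op 1 (write(10)): arr=[10 _ _ _ _ _] head=0 tail=1 count=1
After op 2 (write(6)): arr=[10 6 _ _ _ _] head=0 tail=2 count=2
After op 3 (peek()): arr=[10 6 _ _ _ _] head=0 tail=2 count=2
After op 4 (read()): arr=[10 6 _ _ _ _] head=1 tail=2 count=1
After op 5 (write(24)): arr=[10 6 24 _ _ _] head=1 tail=3 count=2
After op 6 (write(20)): arr=[10 6 24 20 _ _] head=1 tail=4 count=3
After op 7 (write(16)): arr=[10 6 24 20 16 _] head=1 tail=5 count=4
After op 8 (read()): arr=[10 6 24 20 16 _] head=2 tail=5 count=3
After op 9 (peek()): arr=[10 6 24 20 16 _] head=2 tail=5 count=3
After op 10 (write(5)): arr=[10 6 24 20 16 5] head=2 tail=0 count=4
After op 11 (write(11)): arr=[11 6 24 20 16 5] head=2 tail=1 count=5
After op 12 (read()): arr=[11 6 24 20 16 5] head=3 tail=1 count=4
After op 13 (write(13)): arr=[11 13 24 20 16 5] head=3 tail=2 count=5

Answer: 11 13 24 20 16 5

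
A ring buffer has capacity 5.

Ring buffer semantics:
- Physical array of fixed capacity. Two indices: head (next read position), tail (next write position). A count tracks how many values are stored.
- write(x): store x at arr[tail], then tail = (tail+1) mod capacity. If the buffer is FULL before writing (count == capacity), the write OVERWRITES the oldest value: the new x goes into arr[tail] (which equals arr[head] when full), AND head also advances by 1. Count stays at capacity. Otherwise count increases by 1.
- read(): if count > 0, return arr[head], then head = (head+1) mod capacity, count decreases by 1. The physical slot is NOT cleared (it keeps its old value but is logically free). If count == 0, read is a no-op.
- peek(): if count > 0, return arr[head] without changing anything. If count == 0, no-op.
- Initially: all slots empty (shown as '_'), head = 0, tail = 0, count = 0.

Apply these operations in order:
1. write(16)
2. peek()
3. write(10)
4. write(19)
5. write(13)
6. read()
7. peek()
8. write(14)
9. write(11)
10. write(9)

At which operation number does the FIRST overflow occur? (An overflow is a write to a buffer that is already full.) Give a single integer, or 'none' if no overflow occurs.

After op 1 (write(16)): arr=[16 _ _ _ _] head=0 tail=1 count=1
After op 2 (peek()): arr=[16 _ _ _ _] head=0 tail=1 count=1
After op 3 (write(10)): arr=[16 10 _ _ _] head=0 tail=2 count=2
After op 4 (write(19)): arr=[16 10 19 _ _] head=0 tail=3 count=3
After op 5 (write(13)): arr=[16 10 19 13 _] head=0 tail=4 count=4
After op 6 (read()): arr=[16 10 19 13 _] head=1 tail=4 count=3
After op 7 (peek()): arr=[16 10 19 13 _] head=1 tail=4 count=3
After op 8 (write(14)): arr=[16 10 19 13 14] head=1 tail=0 count=4
After op 9 (write(11)): arr=[11 10 19 13 14] head=1 tail=1 count=5
After op 10 (write(9)): arr=[11 9 19 13 14] head=2 tail=2 count=5

Answer: 10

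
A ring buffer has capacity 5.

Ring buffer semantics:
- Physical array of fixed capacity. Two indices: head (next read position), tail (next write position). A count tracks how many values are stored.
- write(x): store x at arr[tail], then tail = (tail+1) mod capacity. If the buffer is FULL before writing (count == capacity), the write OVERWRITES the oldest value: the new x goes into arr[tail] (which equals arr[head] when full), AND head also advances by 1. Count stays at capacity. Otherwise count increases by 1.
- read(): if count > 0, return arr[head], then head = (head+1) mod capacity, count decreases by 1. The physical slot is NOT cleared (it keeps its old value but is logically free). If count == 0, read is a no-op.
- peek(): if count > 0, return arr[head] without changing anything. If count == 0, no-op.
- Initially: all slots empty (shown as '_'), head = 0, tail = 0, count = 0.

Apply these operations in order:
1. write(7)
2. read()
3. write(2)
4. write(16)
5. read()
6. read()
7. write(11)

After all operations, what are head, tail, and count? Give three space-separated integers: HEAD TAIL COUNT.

Answer: 3 4 1

Derivation:
After op 1 (write(7)): arr=[7 _ _ _ _] head=0 tail=1 count=1
After op 2 (read()): arr=[7 _ _ _ _] head=1 tail=1 count=0
After op 3 (write(2)): arr=[7 2 _ _ _] head=1 tail=2 count=1
After op 4 (write(16)): arr=[7 2 16 _ _] head=1 tail=3 count=2
After op 5 (read()): arr=[7 2 16 _ _] head=2 tail=3 count=1
After op 6 (read()): arr=[7 2 16 _ _] head=3 tail=3 count=0
After op 7 (write(11)): arr=[7 2 16 11 _] head=3 tail=4 count=1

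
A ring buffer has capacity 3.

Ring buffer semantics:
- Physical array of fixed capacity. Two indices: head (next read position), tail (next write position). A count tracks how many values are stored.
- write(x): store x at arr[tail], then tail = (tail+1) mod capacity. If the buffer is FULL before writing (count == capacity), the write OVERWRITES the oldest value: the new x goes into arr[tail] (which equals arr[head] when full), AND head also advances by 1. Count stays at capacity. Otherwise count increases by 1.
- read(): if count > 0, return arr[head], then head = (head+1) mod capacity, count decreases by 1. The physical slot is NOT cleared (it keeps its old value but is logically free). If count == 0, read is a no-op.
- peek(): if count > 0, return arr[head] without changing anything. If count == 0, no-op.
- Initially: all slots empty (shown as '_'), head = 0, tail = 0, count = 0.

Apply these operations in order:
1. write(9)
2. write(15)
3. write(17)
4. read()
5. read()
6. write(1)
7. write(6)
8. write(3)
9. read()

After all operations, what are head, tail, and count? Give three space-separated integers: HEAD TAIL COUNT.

After op 1 (write(9)): arr=[9 _ _] head=0 tail=1 count=1
After op 2 (write(15)): arr=[9 15 _] head=0 tail=2 count=2
After op 3 (write(17)): arr=[9 15 17] head=0 tail=0 count=3
After op 4 (read()): arr=[9 15 17] head=1 tail=0 count=2
After op 5 (read()): arr=[9 15 17] head=2 tail=0 count=1
After op 6 (write(1)): arr=[1 15 17] head=2 tail=1 count=2
After op 7 (write(6)): arr=[1 6 17] head=2 tail=2 count=3
After op 8 (write(3)): arr=[1 6 3] head=0 tail=0 count=3
After op 9 (read()): arr=[1 6 3] head=1 tail=0 count=2

Answer: 1 0 2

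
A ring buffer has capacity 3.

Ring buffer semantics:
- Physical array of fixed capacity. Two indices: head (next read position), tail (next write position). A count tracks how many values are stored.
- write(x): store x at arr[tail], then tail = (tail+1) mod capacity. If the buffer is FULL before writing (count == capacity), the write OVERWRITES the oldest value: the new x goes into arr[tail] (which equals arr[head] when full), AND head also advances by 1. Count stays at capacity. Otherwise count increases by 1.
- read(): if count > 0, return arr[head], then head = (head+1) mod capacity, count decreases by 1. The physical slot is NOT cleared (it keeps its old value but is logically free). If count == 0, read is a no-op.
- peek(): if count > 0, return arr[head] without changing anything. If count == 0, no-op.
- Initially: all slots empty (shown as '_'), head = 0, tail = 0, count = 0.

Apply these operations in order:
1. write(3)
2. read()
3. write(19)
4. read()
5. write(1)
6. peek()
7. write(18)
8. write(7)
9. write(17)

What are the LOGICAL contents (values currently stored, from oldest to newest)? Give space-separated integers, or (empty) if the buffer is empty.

Answer: 18 7 17

Derivation:
After op 1 (write(3)): arr=[3 _ _] head=0 tail=1 count=1
After op 2 (read()): arr=[3 _ _] head=1 tail=1 count=0
After op 3 (write(19)): arr=[3 19 _] head=1 tail=2 count=1
After op 4 (read()): arr=[3 19 _] head=2 tail=2 count=0
After op 5 (write(1)): arr=[3 19 1] head=2 tail=0 count=1
After op 6 (peek()): arr=[3 19 1] head=2 tail=0 count=1
After op 7 (write(18)): arr=[18 19 1] head=2 tail=1 count=2
After op 8 (write(7)): arr=[18 7 1] head=2 tail=2 count=3
After op 9 (write(17)): arr=[18 7 17] head=0 tail=0 count=3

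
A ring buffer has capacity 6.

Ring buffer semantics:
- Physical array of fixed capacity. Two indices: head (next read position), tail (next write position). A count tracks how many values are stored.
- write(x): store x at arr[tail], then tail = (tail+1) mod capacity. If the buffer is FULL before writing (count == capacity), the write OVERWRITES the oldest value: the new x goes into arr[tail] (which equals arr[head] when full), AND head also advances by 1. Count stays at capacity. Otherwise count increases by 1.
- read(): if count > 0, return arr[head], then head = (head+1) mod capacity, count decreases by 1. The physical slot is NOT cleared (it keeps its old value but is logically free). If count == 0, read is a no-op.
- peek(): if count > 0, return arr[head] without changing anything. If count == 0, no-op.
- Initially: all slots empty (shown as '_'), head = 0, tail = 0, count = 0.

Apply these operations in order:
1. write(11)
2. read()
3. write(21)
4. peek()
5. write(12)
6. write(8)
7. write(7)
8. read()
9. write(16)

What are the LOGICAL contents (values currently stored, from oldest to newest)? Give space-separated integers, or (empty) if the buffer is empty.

Answer: 12 8 7 16

Derivation:
After op 1 (write(11)): arr=[11 _ _ _ _ _] head=0 tail=1 count=1
After op 2 (read()): arr=[11 _ _ _ _ _] head=1 tail=1 count=0
After op 3 (write(21)): arr=[11 21 _ _ _ _] head=1 tail=2 count=1
After op 4 (peek()): arr=[11 21 _ _ _ _] head=1 tail=2 count=1
After op 5 (write(12)): arr=[11 21 12 _ _ _] head=1 tail=3 count=2
After op 6 (write(8)): arr=[11 21 12 8 _ _] head=1 tail=4 count=3
After op 7 (write(7)): arr=[11 21 12 8 7 _] head=1 tail=5 count=4
After op 8 (read()): arr=[11 21 12 8 7 _] head=2 tail=5 count=3
After op 9 (write(16)): arr=[11 21 12 8 7 16] head=2 tail=0 count=4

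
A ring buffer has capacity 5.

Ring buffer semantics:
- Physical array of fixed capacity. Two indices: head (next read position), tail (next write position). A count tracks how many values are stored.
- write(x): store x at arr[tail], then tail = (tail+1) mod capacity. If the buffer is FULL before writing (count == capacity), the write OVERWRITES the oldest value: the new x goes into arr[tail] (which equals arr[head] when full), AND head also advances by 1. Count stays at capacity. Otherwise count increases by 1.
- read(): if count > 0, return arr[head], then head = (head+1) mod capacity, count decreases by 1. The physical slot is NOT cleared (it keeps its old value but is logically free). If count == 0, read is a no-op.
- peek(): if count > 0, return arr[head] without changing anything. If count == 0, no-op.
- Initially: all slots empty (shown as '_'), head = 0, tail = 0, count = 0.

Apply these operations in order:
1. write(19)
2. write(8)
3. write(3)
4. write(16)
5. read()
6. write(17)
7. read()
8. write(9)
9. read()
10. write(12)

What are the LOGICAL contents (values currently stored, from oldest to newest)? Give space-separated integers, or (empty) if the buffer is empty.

Answer: 16 17 9 12

Derivation:
After op 1 (write(19)): arr=[19 _ _ _ _] head=0 tail=1 count=1
After op 2 (write(8)): arr=[19 8 _ _ _] head=0 tail=2 count=2
After op 3 (write(3)): arr=[19 8 3 _ _] head=0 tail=3 count=3
After op 4 (write(16)): arr=[19 8 3 16 _] head=0 tail=4 count=4
After op 5 (read()): arr=[19 8 3 16 _] head=1 tail=4 count=3
After op 6 (write(17)): arr=[19 8 3 16 17] head=1 tail=0 count=4
After op 7 (read()): arr=[19 8 3 16 17] head=2 tail=0 count=3
After op 8 (write(9)): arr=[9 8 3 16 17] head=2 tail=1 count=4
After op 9 (read()): arr=[9 8 3 16 17] head=3 tail=1 count=3
After op 10 (write(12)): arr=[9 12 3 16 17] head=3 tail=2 count=4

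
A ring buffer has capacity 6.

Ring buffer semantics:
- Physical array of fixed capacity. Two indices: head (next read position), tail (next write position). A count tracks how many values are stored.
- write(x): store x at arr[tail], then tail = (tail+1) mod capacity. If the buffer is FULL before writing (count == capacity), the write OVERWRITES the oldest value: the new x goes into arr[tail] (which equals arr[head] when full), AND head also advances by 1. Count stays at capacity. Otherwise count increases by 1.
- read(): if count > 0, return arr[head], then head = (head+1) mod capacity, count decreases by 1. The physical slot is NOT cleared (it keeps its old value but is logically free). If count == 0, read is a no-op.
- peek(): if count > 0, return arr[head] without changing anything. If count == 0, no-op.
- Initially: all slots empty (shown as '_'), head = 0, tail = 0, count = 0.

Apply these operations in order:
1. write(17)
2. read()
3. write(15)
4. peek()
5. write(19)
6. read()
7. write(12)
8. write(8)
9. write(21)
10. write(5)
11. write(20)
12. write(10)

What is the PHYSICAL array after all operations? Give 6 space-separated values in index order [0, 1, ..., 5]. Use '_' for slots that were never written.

Answer: 5 20 10 12 8 21

Derivation:
After op 1 (write(17)): arr=[17 _ _ _ _ _] head=0 tail=1 count=1
After op 2 (read()): arr=[17 _ _ _ _ _] head=1 tail=1 count=0
After op 3 (write(15)): arr=[17 15 _ _ _ _] head=1 tail=2 count=1
After op 4 (peek()): arr=[17 15 _ _ _ _] head=1 tail=2 count=1
After op 5 (write(19)): arr=[17 15 19 _ _ _] head=1 tail=3 count=2
After op 6 (read()): arr=[17 15 19 _ _ _] head=2 tail=3 count=1
After op 7 (write(12)): arr=[17 15 19 12 _ _] head=2 tail=4 count=2
After op 8 (write(8)): arr=[17 15 19 12 8 _] head=2 tail=5 count=3
After op 9 (write(21)): arr=[17 15 19 12 8 21] head=2 tail=0 count=4
After op 10 (write(5)): arr=[5 15 19 12 8 21] head=2 tail=1 count=5
After op 11 (write(20)): arr=[5 20 19 12 8 21] head=2 tail=2 count=6
After op 12 (write(10)): arr=[5 20 10 12 8 21] head=3 tail=3 count=6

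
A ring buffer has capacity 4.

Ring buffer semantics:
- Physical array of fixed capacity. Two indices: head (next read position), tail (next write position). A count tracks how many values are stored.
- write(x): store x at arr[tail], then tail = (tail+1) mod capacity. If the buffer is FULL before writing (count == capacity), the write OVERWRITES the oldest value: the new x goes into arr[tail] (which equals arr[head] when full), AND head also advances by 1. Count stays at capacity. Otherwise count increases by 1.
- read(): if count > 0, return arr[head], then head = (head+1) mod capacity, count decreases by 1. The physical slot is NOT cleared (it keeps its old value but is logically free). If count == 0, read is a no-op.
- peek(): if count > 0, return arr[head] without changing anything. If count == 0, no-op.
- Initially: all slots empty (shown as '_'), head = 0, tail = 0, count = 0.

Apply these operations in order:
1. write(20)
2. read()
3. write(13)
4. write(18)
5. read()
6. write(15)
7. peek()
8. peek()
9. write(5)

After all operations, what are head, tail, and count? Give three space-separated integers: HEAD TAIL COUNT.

Answer: 2 1 3

Derivation:
After op 1 (write(20)): arr=[20 _ _ _] head=0 tail=1 count=1
After op 2 (read()): arr=[20 _ _ _] head=1 tail=1 count=0
After op 3 (write(13)): arr=[20 13 _ _] head=1 tail=2 count=1
After op 4 (write(18)): arr=[20 13 18 _] head=1 tail=3 count=2
After op 5 (read()): arr=[20 13 18 _] head=2 tail=3 count=1
After op 6 (write(15)): arr=[20 13 18 15] head=2 tail=0 count=2
After op 7 (peek()): arr=[20 13 18 15] head=2 tail=0 count=2
After op 8 (peek()): arr=[20 13 18 15] head=2 tail=0 count=2
After op 9 (write(5)): arr=[5 13 18 15] head=2 tail=1 count=3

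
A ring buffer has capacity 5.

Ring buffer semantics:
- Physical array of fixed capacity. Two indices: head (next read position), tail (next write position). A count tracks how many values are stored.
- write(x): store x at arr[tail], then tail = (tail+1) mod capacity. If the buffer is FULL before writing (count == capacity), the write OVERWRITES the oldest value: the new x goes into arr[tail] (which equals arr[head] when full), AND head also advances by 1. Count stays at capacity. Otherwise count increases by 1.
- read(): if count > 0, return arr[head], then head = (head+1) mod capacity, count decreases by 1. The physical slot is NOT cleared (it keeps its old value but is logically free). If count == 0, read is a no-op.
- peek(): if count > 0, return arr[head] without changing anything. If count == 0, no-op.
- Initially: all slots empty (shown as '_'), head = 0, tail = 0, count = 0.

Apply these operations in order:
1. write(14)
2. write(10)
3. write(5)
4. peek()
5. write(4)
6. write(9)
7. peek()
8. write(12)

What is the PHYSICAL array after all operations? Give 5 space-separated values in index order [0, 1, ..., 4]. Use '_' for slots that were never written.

After op 1 (write(14)): arr=[14 _ _ _ _] head=0 tail=1 count=1
After op 2 (write(10)): arr=[14 10 _ _ _] head=0 tail=2 count=2
After op 3 (write(5)): arr=[14 10 5 _ _] head=0 tail=3 count=3
After op 4 (peek()): arr=[14 10 5 _ _] head=0 tail=3 count=3
After op 5 (write(4)): arr=[14 10 5 4 _] head=0 tail=4 count=4
After op 6 (write(9)): arr=[14 10 5 4 9] head=0 tail=0 count=5
After op 7 (peek()): arr=[14 10 5 4 9] head=0 tail=0 count=5
After op 8 (write(12)): arr=[12 10 5 4 9] head=1 tail=1 count=5

Answer: 12 10 5 4 9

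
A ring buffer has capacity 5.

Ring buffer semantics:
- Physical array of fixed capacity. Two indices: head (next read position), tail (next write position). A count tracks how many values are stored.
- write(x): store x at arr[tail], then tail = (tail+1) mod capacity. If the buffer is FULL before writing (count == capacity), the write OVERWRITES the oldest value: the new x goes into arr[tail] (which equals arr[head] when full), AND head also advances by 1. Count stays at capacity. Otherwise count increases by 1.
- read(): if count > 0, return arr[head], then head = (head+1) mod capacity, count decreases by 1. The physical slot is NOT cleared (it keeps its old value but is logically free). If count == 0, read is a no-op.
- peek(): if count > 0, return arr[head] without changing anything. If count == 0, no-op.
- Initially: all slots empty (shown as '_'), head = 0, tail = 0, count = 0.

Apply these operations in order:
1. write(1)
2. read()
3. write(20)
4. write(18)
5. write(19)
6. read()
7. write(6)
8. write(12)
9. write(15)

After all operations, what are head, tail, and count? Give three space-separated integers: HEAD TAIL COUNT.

Answer: 2 2 5

Derivation:
After op 1 (write(1)): arr=[1 _ _ _ _] head=0 tail=1 count=1
After op 2 (read()): arr=[1 _ _ _ _] head=1 tail=1 count=0
After op 3 (write(20)): arr=[1 20 _ _ _] head=1 tail=2 count=1
After op 4 (write(18)): arr=[1 20 18 _ _] head=1 tail=3 count=2
After op 5 (write(19)): arr=[1 20 18 19 _] head=1 tail=4 count=3
After op 6 (read()): arr=[1 20 18 19 _] head=2 tail=4 count=2
After op 7 (write(6)): arr=[1 20 18 19 6] head=2 tail=0 count=3
After op 8 (write(12)): arr=[12 20 18 19 6] head=2 tail=1 count=4
After op 9 (write(15)): arr=[12 15 18 19 6] head=2 tail=2 count=5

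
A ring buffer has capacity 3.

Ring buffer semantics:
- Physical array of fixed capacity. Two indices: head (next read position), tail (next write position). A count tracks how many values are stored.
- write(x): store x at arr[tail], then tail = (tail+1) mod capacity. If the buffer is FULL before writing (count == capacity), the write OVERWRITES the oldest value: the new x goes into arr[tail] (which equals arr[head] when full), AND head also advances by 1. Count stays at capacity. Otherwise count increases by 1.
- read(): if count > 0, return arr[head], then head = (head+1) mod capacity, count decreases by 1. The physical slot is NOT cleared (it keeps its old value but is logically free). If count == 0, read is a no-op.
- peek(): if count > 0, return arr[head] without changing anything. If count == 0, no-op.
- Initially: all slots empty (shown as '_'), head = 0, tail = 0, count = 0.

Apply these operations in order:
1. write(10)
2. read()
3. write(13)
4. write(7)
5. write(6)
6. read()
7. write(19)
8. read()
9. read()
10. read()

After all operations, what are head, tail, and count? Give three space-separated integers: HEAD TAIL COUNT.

After op 1 (write(10)): arr=[10 _ _] head=0 tail=1 count=1
After op 2 (read()): arr=[10 _ _] head=1 tail=1 count=0
After op 3 (write(13)): arr=[10 13 _] head=1 tail=2 count=1
After op 4 (write(7)): arr=[10 13 7] head=1 tail=0 count=2
After op 5 (write(6)): arr=[6 13 7] head=1 tail=1 count=3
After op 6 (read()): arr=[6 13 7] head=2 tail=1 count=2
After op 7 (write(19)): arr=[6 19 7] head=2 tail=2 count=3
After op 8 (read()): arr=[6 19 7] head=0 tail=2 count=2
After op 9 (read()): arr=[6 19 7] head=1 tail=2 count=1
After op 10 (read()): arr=[6 19 7] head=2 tail=2 count=0

Answer: 2 2 0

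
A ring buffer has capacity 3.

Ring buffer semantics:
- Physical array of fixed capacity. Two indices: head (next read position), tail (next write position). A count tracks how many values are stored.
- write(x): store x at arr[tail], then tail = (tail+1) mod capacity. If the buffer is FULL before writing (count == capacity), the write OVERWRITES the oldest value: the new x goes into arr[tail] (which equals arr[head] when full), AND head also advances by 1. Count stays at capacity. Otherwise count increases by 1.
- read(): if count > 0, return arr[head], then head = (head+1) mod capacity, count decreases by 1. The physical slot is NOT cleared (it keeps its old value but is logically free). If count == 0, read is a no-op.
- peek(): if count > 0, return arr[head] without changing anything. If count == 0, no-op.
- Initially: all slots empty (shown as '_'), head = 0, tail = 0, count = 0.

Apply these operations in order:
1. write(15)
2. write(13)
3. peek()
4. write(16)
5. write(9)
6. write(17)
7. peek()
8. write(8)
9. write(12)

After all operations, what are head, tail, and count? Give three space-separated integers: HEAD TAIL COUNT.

After op 1 (write(15)): arr=[15 _ _] head=0 tail=1 count=1
After op 2 (write(13)): arr=[15 13 _] head=0 tail=2 count=2
After op 3 (peek()): arr=[15 13 _] head=0 tail=2 count=2
After op 4 (write(16)): arr=[15 13 16] head=0 tail=0 count=3
After op 5 (write(9)): arr=[9 13 16] head=1 tail=1 count=3
After op 6 (write(17)): arr=[9 17 16] head=2 tail=2 count=3
After op 7 (peek()): arr=[9 17 16] head=2 tail=2 count=3
After op 8 (write(8)): arr=[9 17 8] head=0 tail=0 count=3
After op 9 (write(12)): arr=[12 17 8] head=1 tail=1 count=3

Answer: 1 1 3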